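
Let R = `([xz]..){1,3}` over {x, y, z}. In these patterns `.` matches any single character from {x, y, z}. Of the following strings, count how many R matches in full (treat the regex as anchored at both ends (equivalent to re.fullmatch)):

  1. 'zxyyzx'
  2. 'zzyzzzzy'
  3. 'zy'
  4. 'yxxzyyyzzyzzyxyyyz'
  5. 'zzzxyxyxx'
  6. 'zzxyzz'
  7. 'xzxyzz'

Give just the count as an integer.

1 → no match
2 → no match
3 → no match
4 → no match
5 → no match
6 → no match
7 → no match
Total matched: 0

0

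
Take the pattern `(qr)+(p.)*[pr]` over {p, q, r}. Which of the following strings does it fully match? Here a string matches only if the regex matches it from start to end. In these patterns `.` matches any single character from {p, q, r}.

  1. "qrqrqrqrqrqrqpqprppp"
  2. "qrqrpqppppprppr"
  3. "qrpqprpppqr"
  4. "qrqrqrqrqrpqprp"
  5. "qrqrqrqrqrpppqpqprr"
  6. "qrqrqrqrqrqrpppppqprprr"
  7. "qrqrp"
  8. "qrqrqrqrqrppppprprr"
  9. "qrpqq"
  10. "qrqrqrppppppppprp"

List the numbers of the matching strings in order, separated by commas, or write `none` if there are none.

2, 3, 4, 5, 6, 7, 8, 10

1 → no match
2 → match
3. "qrpqprpppqr" → match
4 → match
5 → match
6 → match
7. "qrqrp" → match
8 → match
9. "qrpqq" → no match
10 → match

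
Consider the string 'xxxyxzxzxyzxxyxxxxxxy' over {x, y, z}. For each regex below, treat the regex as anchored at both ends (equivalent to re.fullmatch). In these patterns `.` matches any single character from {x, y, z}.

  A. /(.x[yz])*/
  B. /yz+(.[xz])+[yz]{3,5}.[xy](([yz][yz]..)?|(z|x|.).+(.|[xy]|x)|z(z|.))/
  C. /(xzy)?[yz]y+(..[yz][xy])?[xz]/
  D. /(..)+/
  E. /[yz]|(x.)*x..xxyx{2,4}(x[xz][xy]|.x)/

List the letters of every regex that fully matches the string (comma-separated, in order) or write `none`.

A → no match
B → no match — must start with 'yz'
C → no match
D → no match
E → match

E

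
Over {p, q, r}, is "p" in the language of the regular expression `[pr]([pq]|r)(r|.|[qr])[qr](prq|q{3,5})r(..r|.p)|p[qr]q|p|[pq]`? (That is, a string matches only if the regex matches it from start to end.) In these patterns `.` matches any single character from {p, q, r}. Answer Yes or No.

Yes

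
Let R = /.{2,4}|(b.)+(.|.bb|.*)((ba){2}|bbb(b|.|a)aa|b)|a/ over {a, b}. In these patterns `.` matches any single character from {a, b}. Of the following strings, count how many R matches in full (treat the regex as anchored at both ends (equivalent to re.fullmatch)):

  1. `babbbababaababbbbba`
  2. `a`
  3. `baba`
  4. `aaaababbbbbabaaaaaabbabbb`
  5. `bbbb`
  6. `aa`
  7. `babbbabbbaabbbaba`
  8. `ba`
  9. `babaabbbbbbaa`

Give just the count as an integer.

1 → no match
2 → match
3 → match
4 → no match
5 → match
6 → match
7 → match
8 → match
9 → match
Total matched: 7

7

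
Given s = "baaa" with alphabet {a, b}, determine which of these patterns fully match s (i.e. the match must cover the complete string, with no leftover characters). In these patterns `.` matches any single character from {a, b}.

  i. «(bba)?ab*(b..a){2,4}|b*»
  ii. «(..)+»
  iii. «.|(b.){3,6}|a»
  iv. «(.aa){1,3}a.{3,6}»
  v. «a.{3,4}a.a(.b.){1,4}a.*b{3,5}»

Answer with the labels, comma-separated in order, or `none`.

i → no match
ii → match
iii → no match
iv → no match
v → no match — must start with "a"

ii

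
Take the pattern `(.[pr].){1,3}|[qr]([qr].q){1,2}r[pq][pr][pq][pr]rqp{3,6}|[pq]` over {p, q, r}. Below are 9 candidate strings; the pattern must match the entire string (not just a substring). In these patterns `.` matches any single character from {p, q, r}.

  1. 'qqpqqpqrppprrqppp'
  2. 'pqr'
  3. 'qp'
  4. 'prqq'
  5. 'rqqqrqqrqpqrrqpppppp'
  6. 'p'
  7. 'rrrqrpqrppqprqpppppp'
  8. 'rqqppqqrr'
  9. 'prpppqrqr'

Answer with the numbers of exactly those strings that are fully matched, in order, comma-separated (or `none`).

1 → match
2 → no match
3 → no match
4 → no match
5 → match
6 → match
7 → match
8 → no match
9 → no match

1, 5, 6, 7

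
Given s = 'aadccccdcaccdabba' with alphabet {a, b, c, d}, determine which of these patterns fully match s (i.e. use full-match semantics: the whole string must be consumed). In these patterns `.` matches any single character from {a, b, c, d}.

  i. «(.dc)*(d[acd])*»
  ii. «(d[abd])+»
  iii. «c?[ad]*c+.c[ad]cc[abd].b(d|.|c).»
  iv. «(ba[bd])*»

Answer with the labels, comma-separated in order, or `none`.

i → no match
ii → no match — must start with 'd'
iii → match
iv → no match

iii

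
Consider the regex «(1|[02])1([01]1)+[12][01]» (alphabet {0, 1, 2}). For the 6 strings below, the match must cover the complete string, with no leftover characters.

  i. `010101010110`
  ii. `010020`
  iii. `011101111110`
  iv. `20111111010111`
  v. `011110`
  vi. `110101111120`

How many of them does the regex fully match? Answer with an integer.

4

i → match
ii → no match
iii → match
iv → no match
v → match
vi → match
Total matched: 4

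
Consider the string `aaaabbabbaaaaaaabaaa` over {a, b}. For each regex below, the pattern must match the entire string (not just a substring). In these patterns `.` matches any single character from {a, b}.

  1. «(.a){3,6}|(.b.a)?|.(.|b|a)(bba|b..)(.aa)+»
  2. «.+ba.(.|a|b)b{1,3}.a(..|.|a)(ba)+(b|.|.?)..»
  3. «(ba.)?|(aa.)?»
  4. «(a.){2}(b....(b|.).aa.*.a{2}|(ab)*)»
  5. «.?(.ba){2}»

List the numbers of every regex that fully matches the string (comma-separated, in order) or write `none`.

1 → no match
2 → no match
3 → no match
4 → match
5 → no match — must end with `ba`

4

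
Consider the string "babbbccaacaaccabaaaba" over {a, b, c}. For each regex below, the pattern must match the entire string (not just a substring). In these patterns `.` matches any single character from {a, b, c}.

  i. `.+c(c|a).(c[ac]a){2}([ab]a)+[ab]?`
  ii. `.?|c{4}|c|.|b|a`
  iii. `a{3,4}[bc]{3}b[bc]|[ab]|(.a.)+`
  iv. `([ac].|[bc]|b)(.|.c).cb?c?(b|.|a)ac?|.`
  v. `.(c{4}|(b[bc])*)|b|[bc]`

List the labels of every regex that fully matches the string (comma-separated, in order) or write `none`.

i → match
ii → no match
iii → no match
iv → no match
v → no match

i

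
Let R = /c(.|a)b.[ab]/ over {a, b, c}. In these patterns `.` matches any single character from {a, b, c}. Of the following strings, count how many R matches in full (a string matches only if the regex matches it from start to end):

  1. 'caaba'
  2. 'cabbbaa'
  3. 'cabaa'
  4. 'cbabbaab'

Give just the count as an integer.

1. 'caaba' → no match
2. 'cabbbaa' → no match
3. 'cabaa' → match
4. 'cbabbaab' → no match
Total matched: 1

1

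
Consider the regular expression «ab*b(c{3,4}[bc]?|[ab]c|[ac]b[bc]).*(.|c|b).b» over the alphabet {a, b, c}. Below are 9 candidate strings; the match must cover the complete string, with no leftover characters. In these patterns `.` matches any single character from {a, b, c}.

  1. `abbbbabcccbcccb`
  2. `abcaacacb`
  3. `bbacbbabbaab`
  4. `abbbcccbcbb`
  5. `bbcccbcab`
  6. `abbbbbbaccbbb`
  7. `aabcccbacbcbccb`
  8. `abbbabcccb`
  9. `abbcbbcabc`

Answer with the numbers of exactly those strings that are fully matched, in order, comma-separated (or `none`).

1 → match
2. `abcaacacb` → no match
3. `bbacbbabbaab` → no match — must start with `a`
4. `abbbcccbcbb` → match
5. `bbcccbcab` → no match — must start with `a`
6 → match
7 → no match
8. `abbbabcccb` → match
9. `abbcbbcabc` → no match — must end with `b`

1, 4, 6, 8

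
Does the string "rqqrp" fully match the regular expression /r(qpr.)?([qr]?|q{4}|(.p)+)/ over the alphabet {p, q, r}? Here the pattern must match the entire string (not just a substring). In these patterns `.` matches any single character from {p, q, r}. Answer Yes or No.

No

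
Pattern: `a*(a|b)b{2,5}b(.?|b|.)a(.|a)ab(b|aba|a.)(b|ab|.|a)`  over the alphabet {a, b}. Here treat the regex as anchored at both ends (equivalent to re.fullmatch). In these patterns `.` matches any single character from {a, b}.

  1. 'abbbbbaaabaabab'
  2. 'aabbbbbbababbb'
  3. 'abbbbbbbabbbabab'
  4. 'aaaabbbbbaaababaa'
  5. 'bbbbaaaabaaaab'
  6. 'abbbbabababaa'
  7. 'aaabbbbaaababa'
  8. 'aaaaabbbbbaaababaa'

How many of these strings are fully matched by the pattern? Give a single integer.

5

1 → no match
2 → match
3 → no match
4 → match
5 → no match
6 → match
7 → match
8 → match
Total matched: 5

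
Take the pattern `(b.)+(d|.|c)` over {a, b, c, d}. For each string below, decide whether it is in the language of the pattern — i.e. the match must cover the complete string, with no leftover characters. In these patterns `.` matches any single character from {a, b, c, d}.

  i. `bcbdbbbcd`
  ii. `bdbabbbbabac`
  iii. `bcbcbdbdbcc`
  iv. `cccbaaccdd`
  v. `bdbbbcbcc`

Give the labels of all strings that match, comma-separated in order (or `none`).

i → match
ii → no match
iii → match
iv → no match — must start with `b`
v → match

i, iii, v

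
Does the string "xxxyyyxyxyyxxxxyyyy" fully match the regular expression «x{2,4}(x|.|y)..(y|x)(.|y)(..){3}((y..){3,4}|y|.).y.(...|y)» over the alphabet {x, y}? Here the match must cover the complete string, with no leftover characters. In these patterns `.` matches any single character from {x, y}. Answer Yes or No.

Yes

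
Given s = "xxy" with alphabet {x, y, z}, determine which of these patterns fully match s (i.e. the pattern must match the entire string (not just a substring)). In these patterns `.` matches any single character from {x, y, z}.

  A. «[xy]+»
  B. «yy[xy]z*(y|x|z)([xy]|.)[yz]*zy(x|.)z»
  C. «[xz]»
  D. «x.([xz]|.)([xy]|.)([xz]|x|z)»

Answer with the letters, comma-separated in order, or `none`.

A → match
B → no match — must start with "yy"
C → no match
D → no match

A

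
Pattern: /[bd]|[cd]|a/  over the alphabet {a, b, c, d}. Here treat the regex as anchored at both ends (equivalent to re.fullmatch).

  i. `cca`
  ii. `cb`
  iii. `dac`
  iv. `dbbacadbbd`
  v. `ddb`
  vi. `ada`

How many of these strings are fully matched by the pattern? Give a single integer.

i → no match
ii → no match
iii → no match
iv → no match
v → no match
vi → no match
Total matched: 0

0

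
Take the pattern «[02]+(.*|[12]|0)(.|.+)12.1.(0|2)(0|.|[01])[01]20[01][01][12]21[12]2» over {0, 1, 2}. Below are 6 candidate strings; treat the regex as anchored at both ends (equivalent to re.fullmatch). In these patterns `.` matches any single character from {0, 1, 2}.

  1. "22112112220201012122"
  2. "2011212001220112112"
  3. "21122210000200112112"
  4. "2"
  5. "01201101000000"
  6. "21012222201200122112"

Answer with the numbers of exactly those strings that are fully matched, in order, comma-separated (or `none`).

1

1 → match
2 → no match
3 → no match
4 → no match
5 → no match — must end with "2"
6 → no match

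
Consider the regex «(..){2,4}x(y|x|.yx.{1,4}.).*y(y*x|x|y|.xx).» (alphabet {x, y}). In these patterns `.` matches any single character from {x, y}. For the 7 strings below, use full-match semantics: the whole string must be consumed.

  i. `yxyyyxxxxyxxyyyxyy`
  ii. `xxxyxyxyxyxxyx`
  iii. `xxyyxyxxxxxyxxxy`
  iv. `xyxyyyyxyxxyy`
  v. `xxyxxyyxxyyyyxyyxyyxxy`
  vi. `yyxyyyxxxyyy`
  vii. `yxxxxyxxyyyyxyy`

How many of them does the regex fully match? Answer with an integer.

3

i → no match
ii → no match
iii → match
iv → no match
v → match
vi. `yyxyyyxxxyyy` → match
vii → no match
Total matched: 3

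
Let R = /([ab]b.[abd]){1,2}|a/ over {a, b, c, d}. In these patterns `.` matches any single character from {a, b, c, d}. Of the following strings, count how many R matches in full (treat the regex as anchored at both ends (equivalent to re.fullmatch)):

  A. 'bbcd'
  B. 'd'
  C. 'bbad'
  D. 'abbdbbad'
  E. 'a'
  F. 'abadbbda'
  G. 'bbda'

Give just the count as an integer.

6

A → match
B → no match
C → match
D → match
E → match
F → match
G → match
Total matched: 6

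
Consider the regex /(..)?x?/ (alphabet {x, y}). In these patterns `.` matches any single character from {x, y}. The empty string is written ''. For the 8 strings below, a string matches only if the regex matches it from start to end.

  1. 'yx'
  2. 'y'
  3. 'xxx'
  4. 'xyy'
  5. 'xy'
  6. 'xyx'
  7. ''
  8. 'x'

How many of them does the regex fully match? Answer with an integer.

6

1 → match
2 → no match
3 → match
4 → no match
5 → match
6 → match
7 → match
8 → match
Total matched: 6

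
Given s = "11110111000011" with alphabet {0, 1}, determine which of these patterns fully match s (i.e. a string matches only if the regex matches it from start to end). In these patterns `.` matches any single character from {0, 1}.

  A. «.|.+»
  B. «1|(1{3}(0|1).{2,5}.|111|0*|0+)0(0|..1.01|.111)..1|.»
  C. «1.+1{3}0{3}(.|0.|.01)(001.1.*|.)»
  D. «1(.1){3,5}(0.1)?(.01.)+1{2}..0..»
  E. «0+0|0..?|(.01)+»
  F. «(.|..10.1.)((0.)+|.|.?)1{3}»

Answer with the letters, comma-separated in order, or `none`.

A, B, C

A → match
B → match
C → match
D → no match
E → no match
F → no match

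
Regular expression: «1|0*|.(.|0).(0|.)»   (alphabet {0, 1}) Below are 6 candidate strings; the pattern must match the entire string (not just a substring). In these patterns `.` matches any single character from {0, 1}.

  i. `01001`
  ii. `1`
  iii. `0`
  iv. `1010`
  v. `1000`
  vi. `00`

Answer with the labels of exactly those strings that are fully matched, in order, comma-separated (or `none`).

i → no match
ii → match
iii → match
iv → match
v → match
vi → match

ii, iii, iv, v, vi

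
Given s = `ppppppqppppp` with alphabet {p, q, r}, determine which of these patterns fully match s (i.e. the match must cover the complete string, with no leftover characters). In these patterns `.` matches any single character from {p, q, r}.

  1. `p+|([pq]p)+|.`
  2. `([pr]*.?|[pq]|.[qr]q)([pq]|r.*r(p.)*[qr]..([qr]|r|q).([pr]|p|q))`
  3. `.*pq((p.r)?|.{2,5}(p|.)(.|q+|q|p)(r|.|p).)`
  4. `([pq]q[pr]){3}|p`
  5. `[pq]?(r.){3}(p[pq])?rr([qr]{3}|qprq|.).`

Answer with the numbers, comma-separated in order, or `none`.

1 → match
2 → no match
3 → no match
4 → no match
5 → no match

1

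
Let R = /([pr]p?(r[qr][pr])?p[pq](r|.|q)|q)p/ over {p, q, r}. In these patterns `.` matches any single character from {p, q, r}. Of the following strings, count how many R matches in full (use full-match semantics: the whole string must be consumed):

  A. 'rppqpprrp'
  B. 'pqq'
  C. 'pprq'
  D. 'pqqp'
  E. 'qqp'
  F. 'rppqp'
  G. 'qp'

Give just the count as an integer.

A → no match
B → no match — must end with 'p'
C → no match — must end with 'p'
D → no match
E → no match
F → match
G → match
Total matched: 2

2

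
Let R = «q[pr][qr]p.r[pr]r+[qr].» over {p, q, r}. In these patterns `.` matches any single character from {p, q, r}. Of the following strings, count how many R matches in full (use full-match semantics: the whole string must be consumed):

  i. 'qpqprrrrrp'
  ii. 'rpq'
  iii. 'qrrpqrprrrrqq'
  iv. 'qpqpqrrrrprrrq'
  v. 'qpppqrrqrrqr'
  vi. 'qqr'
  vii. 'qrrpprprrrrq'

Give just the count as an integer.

3

i. 'qpqprrrrrp' → match
ii. 'rpq' → no match — must start with 'q'
iii → match
iv → no match
v. 'qpppqrrqrrqr' → no match
vi. 'qqr' → no match
vii. 'qrrpprprrrrq' → match
Total matched: 3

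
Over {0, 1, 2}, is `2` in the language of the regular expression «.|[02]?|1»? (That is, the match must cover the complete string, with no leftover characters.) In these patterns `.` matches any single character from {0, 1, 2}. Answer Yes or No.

Yes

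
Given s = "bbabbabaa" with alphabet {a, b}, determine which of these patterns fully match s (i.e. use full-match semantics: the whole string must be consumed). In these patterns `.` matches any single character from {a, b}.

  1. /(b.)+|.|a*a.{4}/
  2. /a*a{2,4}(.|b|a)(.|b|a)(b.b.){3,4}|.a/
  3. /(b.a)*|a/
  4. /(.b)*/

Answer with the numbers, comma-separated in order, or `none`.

1 → no match
2 → no match
3 → match
4 → no match

3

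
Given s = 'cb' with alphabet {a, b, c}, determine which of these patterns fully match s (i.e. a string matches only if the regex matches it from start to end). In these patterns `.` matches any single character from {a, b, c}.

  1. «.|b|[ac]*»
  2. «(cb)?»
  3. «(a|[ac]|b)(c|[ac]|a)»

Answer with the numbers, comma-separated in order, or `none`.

2

1 → no match
2 → match
3 → no match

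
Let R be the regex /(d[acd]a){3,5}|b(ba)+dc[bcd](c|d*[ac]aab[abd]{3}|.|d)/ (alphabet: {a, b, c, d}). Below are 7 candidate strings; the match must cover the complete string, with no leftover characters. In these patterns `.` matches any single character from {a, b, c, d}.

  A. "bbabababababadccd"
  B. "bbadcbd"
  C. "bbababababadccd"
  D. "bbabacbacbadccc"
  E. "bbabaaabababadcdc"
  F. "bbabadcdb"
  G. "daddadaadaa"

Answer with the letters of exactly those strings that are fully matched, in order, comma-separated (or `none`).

A, B, C, F

A → match
B → match
C → match
D → no match
E → no match
F → match
G → no match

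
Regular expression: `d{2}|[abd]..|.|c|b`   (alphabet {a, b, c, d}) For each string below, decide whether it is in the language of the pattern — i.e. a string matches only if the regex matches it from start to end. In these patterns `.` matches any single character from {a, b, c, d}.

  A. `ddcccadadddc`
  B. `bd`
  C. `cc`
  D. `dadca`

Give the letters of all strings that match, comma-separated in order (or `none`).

A → no match
B → no match
C → no match
D → no match

none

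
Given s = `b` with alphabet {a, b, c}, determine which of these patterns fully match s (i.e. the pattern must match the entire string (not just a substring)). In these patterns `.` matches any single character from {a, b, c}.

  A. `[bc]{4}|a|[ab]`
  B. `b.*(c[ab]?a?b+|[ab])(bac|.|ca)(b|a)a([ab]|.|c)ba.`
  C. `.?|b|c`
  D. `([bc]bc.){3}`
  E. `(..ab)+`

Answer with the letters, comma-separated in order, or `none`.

A → match
B → no match
C → match
D → no match
E → no match — must end with `ab`

A, C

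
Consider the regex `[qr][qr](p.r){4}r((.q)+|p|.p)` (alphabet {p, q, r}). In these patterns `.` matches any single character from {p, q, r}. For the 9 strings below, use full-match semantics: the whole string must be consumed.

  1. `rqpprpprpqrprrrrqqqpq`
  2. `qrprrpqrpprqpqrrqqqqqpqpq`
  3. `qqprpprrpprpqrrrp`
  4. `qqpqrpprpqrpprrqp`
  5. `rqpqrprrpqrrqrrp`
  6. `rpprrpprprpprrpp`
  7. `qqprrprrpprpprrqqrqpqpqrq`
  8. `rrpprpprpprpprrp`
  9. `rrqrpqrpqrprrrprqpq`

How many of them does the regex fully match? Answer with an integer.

1 → match
2 → no match
3 → no match
4 → match
5 → no match
6 → no match
7 → match
8 → match
9 → no match
Total matched: 4

4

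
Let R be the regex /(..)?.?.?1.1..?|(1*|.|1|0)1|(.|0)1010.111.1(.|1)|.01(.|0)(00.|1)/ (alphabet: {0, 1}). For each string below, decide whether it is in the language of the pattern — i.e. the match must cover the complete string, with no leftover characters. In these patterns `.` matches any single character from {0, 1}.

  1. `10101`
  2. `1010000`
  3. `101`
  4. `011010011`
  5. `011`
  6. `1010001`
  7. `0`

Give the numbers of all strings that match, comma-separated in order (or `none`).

1 → match
2 → match
3 → no match
4 → no match
5 → no match
6 → match
7 → no match

1, 2, 6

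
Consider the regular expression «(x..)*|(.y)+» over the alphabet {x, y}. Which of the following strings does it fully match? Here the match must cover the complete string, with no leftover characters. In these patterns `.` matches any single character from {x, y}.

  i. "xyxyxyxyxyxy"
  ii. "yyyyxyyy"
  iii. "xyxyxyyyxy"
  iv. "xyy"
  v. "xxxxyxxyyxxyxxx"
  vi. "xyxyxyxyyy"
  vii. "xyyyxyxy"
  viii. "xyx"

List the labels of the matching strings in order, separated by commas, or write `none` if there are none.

i → match
ii → match
iii → match
iv → match
v → match
vi → match
vii → match
viii → match

i, ii, iii, iv, v, vi, vii, viii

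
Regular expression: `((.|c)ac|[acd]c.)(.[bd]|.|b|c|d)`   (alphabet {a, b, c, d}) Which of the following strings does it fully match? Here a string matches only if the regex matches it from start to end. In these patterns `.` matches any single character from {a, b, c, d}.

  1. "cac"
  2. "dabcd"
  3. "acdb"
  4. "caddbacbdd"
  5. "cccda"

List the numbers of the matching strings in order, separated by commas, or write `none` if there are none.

3

1 → no match
2 → no match
3 → match
4 → no match
5 → no match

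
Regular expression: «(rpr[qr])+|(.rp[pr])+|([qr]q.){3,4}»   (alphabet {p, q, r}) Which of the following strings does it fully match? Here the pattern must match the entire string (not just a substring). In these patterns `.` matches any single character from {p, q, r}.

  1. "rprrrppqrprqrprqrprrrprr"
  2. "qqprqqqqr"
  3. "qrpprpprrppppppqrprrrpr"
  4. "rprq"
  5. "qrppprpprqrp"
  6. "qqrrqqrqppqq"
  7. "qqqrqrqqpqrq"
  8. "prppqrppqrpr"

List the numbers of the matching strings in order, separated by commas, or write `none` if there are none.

2, 4, 8

1 → no match
2. "qqprqqqqr" → match
3 → no match
4. "rprq" → match
5. "qrppprpprqrp" → no match
6. "qqrrqqrqppqq" → no match
7. "qqqrqrqqpqrq" → no match
8. "prppqrppqrpr" → match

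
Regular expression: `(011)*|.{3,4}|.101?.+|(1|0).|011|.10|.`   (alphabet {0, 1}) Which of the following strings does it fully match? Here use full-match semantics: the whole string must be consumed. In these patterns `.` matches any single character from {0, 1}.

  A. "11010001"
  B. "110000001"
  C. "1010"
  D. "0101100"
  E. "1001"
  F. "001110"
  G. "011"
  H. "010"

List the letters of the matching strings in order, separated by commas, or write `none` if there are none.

A, B, C, D, E, G, H

A → match
B → match
C → match
D → match
E → match
F → no match
G → match
H → match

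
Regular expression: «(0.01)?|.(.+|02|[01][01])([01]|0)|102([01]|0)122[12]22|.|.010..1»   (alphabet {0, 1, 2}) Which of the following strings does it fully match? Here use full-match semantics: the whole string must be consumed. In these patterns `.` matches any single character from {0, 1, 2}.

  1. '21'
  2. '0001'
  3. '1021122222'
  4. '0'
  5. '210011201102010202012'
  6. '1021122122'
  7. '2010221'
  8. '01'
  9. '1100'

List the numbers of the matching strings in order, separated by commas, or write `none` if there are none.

2, 3, 4, 6, 7, 9

1 → no match
2 → match
3 → match
4 → match
5 → no match
6 → match
7 → match
8 → no match
9 → match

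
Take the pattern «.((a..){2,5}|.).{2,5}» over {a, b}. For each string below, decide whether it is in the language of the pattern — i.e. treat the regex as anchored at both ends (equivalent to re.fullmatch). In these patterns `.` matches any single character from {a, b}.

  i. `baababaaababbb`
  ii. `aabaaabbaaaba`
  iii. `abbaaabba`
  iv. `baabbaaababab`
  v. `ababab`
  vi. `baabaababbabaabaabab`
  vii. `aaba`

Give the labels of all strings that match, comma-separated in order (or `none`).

i → match
ii → no match
iii → no match
iv → no match
v → match
vi → match
vii → match

i, v, vi, vii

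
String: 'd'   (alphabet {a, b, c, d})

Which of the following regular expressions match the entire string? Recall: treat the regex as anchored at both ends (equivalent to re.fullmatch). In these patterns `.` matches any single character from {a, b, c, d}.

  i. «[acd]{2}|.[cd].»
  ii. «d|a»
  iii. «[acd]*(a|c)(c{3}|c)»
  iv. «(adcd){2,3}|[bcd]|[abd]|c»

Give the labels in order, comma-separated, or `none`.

i → no match
ii → match
iii → no match — must end with 'c'
iv → match

ii, iv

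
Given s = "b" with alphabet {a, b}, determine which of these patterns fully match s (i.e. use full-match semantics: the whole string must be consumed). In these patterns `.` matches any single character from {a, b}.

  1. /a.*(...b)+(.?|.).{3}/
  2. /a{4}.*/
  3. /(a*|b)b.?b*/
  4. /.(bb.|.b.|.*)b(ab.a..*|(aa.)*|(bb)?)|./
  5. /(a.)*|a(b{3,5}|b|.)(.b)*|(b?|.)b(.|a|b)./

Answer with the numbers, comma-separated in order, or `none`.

1 → no match — must start with "a"
2 → no match — must start with "a"
3 → match
4 → match
5 → no match

3, 4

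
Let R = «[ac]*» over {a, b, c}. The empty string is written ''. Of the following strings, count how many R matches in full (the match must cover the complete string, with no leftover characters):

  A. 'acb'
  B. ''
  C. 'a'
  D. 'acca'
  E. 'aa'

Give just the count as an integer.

4

A. 'acb' → no match
B. '' → match
C. 'a' → match
D. 'acca' → match
E. 'aa' → match
Total matched: 4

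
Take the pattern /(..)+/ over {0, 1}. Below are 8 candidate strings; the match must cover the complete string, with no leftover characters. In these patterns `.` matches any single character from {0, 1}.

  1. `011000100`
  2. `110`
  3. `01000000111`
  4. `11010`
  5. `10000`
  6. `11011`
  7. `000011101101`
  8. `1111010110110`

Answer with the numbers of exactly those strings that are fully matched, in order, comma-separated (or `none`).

7

1. `011000100` → no match
2. `110` → no match
3. `01000000111` → no match
4. `11010` → no match
5. `10000` → no match
6. `11011` → no match
7. `000011101101` → match
8 → no match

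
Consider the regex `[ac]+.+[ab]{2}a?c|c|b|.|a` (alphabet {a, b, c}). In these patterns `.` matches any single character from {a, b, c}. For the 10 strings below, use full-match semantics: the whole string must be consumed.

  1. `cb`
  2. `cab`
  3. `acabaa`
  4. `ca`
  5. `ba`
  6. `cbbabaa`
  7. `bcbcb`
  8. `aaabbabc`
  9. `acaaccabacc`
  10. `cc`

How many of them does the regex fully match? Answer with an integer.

1 → no match
2 → no match
3 → no match
4 → no match
5 → no match
6 → no match
7 → no match
8 → match
9 → no match
10 → no match
Total matched: 1

1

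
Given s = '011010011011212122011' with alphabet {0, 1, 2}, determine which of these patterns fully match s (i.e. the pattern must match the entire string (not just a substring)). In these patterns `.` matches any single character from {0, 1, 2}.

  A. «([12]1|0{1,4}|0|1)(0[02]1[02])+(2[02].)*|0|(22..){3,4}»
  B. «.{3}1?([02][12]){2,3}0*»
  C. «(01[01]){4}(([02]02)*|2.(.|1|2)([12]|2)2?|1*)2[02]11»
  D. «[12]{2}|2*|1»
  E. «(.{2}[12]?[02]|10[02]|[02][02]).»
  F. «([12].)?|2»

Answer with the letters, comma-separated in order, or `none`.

A → no match
B → no match
C → match
D → no match
E → no match
F → no match

C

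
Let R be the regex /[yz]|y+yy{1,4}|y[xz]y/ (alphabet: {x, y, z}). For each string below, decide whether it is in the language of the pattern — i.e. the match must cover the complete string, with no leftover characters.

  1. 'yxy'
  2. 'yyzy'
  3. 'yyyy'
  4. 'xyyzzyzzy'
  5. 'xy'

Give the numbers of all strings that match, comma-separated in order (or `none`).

1 → match
2 → no match
3 → match
4 → no match
5 → no match

1, 3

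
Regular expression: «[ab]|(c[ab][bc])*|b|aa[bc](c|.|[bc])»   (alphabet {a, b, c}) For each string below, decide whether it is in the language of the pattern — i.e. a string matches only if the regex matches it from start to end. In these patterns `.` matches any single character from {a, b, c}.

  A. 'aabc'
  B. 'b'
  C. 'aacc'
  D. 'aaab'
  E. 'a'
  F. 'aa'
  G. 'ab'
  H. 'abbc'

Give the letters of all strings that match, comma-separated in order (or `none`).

A, B, C, E

A. 'aabc' → match
B. 'b' → match
C. 'aacc' → match
D. 'aaab' → no match
E. 'a' → match
F. 'aa' → no match
G. 'ab' → no match
H. 'abbc' → no match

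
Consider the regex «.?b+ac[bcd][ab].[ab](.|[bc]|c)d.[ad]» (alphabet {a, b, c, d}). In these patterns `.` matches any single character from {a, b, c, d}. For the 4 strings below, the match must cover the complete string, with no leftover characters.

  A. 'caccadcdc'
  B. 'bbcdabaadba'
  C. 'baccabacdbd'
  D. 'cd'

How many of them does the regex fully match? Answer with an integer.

A → no match
B → no match
C → match
D → no match
Total matched: 1

1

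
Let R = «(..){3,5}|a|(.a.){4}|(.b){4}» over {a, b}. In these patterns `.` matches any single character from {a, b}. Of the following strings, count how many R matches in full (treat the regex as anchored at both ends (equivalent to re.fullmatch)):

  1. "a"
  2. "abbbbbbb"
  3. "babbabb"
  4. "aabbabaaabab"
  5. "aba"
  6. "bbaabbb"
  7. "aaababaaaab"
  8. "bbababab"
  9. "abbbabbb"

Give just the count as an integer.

5

1. "a" → match
2. "abbbbbbb" → match
3. "babbabb" → no match
4. "aabbabaaabab" → match
5. "aba" → no match
6. "bbaabbb" → no match
7. "aaababaaaab" → no match
8. "bbababab" → match
9. "abbbabbb" → match
Total matched: 5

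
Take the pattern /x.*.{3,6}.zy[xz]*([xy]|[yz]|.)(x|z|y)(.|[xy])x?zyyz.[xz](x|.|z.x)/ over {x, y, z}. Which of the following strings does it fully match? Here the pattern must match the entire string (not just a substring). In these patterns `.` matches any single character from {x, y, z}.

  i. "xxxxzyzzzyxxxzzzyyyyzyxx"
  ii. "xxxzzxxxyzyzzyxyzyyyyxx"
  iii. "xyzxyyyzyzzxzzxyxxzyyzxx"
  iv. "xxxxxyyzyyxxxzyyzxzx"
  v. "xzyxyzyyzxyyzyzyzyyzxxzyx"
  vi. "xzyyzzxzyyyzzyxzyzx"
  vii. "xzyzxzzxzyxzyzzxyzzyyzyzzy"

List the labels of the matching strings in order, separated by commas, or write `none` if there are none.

iv

i → no match
ii → no match
iii → no match
iv → match
v → no match
vi → no match
vii → no match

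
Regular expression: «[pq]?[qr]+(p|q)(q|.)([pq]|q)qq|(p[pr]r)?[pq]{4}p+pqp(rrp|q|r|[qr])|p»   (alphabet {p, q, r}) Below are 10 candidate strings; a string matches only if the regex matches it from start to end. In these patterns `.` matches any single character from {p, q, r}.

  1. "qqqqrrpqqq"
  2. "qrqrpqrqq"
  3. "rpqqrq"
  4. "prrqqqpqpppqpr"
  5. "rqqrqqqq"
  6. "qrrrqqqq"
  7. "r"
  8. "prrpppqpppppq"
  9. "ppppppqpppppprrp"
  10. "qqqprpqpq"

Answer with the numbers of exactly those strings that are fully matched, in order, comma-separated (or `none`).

none

1. "qqqqrrpqqq" → no match
2. "qrqrpqrqq" → no match
3. "rpqqrq" → no match
4 → no match
5. "rqqrqqqq" → no match
6. "qrrrqqqq" → no match
7. "r" → no match
8 → no match
9 → no match
10. "qqqprpqpq" → no match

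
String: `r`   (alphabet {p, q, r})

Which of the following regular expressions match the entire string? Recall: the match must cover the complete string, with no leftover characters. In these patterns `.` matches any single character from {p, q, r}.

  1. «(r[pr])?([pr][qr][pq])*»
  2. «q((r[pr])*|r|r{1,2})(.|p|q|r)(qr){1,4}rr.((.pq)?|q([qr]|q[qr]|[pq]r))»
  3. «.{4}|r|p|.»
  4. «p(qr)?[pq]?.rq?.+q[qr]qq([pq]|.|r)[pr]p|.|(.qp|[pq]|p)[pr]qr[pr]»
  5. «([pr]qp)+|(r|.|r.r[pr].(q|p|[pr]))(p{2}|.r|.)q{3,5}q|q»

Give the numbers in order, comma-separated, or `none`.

3, 4

1 → no match
2 → no match — must start with `q`
3 → match
4 → match
5 → no match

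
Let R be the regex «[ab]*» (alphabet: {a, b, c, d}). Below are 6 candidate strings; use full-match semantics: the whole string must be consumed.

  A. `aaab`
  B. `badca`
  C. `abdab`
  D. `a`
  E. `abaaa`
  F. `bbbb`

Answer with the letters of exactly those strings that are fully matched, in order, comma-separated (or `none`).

A, D, E, F

A. `aaab` → match
B. `badca` → no match
C. `abdab` → no match
D. `a` → match
E. `abaaa` → match
F. `bbbb` → match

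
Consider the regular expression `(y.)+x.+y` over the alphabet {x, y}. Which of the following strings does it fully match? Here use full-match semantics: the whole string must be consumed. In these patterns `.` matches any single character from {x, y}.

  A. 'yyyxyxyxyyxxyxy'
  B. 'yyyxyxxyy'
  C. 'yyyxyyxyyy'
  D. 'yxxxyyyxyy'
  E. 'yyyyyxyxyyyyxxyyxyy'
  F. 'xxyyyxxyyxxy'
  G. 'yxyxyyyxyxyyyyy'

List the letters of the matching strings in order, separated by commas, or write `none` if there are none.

A, B, C, D, E

A → match
B → match
C → match
D → match
E → match
F → no match — must start with 'y'
G → no match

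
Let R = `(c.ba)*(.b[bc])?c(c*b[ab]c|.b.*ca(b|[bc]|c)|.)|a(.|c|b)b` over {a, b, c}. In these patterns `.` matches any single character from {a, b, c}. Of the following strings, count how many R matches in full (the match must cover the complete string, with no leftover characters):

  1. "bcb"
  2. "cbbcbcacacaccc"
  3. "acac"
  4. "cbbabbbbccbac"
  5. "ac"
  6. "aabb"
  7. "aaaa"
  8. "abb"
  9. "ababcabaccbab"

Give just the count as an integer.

1 → no match
2 → no match
3 → no match
4 → no match
5 → no match
6 → no match
7 → no match
8 → match
9 → no match
Total matched: 1

1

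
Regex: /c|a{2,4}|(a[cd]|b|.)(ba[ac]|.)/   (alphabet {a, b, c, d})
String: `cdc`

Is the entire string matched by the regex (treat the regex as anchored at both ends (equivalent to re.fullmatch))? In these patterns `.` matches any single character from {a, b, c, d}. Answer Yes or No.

No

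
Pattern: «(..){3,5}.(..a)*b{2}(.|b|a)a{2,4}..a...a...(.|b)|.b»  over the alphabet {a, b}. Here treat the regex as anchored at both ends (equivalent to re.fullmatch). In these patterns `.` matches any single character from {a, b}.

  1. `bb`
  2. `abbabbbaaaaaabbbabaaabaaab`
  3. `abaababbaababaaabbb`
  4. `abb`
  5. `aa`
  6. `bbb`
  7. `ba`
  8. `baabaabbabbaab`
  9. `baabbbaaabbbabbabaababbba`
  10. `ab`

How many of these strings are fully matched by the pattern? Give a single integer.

2

1 → match
2 → no match
3 → no match
4 → no match
5 → no match
6 → no match
7 → no match
8 → no match
9 → no match
10 → match
Total matched: 2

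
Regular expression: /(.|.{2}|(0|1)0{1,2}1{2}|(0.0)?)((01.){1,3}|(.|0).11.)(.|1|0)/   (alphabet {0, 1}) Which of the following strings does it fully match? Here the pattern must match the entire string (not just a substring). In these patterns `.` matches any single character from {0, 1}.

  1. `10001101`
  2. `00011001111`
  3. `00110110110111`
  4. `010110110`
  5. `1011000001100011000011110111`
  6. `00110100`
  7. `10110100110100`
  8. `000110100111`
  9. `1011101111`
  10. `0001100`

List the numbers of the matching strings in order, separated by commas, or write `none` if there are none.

1, 2, 3, 4, 6, 7, 8, 9, 10

1 → match
2 → match
3 → match
4 → match
5 → no match
6 → match
7 → match
8 → match
9 → match
10 → match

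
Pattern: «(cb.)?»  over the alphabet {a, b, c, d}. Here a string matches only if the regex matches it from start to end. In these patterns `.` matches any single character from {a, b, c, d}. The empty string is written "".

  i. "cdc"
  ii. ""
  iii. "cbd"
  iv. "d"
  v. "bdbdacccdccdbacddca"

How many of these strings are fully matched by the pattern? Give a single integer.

i → no match
ii → match
iii → match
iv → no match
v → no match
Total matched: 2

2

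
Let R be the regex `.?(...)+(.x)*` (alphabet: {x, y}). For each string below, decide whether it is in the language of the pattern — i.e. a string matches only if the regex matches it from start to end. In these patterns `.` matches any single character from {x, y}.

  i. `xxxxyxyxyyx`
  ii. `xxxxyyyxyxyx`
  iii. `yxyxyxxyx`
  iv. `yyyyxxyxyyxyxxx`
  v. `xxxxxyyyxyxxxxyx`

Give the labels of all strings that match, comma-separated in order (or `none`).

i. `xxxxyxyxyyx` → match
ii. `xxxxyyyxyxyx` → match
iii. `yxyxyxxyx` → match
iv → match
v → match

i, ii, iii, iv, v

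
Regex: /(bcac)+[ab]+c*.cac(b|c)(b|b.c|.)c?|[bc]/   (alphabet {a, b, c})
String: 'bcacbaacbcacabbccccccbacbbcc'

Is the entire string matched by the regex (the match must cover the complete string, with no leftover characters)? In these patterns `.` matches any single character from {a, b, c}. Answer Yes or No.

No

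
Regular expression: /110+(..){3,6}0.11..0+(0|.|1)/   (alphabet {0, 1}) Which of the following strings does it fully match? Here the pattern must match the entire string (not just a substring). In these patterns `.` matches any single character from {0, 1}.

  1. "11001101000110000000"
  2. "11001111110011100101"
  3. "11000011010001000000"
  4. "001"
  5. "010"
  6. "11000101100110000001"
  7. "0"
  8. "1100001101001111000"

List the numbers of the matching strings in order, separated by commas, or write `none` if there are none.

1, 6, 8

1 → match
2 → no match
3 → no match
4 → no match — must start with "110"
5 → no match — must start with "110"
6 → match
7 → no match — must start with "110"
8 → match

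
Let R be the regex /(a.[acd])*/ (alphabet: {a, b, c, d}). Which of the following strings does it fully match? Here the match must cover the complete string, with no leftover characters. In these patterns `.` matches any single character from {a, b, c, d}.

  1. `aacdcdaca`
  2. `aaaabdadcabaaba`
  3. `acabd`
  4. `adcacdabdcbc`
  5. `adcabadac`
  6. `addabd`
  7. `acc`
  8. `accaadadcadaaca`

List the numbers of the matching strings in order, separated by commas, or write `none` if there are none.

1 → no match
2 → match
3 → no match
4 → no match
5 → no match
6 → match
7 → match
8 → match

2, 6, 7, 8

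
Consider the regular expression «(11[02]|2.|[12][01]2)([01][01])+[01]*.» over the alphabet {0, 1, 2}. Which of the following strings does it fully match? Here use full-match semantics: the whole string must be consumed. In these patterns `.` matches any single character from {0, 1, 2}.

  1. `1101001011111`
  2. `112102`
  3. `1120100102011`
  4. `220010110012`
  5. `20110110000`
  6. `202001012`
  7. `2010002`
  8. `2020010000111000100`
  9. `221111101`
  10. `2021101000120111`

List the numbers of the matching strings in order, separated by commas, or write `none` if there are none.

1 → match
2. `112102` → match
3 → no match
4. `220010110012` → match
5. `20110110000` → match
6. `202001012` → match
7. `2010002` → match
8 → match
9. `221111101` → match
10 → no match

1, 2, 4, 5, 6, 7, 8, 9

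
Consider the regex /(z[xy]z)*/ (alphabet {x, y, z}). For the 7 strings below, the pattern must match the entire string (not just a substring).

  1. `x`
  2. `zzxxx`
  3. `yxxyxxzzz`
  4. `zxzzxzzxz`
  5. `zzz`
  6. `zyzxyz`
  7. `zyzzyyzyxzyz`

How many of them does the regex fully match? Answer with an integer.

1

1 → no match
2 → no match
3 → no match
4 → match
5 → no match
6 → no match
7 → no match
Total matched: 1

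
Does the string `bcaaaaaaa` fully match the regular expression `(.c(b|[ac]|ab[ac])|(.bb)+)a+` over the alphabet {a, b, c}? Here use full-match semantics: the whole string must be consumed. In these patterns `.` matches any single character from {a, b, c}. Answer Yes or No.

Yes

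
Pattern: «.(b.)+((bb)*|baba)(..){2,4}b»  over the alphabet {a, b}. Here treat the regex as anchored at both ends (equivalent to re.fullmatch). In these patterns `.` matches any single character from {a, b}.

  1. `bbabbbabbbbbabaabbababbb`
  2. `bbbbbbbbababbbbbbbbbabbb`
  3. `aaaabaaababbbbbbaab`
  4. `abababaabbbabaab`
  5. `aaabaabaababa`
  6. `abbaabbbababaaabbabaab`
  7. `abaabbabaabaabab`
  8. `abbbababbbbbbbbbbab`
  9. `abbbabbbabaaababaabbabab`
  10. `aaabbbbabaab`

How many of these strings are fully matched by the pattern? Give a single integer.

1 → match
2 → match
3 → no match
4 → match
5 → no match — must end with `b`
6 → no match
7 → no match
8 → no match
9 → no match
10 → no match
Total matched: 3

3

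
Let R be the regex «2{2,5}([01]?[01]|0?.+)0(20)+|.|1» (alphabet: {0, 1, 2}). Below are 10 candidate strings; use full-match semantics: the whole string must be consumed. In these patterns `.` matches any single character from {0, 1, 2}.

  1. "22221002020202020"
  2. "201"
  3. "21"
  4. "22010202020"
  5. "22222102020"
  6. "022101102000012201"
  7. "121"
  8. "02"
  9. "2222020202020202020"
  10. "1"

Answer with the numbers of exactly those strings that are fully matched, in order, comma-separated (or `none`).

1 → match
2 → no match
3 → no match
4 → match
5 → match
6 → no match
7 → no match
8 → no match
9 → match
10 → match

1, 4, 5, 9, 10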